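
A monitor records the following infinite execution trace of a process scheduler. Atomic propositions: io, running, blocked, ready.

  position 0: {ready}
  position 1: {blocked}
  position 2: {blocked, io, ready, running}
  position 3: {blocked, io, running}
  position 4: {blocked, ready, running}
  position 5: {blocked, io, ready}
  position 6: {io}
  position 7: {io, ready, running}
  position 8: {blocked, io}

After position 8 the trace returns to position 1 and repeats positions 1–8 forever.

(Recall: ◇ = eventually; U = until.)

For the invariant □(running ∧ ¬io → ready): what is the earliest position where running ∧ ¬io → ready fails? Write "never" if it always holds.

never

running ∧ ¬io → ready holds at every position 0..8, and those are all the positions the trace ever visits, so the invariant □(running ∧ ¬io → ready) is never violated.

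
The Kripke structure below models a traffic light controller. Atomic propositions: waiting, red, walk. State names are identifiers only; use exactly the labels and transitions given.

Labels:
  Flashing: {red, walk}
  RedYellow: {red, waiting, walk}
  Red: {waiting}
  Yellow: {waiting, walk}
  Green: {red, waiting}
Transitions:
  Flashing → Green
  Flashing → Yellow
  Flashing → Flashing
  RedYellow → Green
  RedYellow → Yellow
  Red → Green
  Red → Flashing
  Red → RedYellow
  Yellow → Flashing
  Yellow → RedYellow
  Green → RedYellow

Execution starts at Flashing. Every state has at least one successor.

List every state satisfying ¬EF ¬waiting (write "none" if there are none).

States satisfying ¬waiting: {Flashing}.
States satisfying EF ¬waiting: {Flashing, RedYellow, Red, Yellow, Green}.
States satisfying ¬EF ¬waiting: ∅.

none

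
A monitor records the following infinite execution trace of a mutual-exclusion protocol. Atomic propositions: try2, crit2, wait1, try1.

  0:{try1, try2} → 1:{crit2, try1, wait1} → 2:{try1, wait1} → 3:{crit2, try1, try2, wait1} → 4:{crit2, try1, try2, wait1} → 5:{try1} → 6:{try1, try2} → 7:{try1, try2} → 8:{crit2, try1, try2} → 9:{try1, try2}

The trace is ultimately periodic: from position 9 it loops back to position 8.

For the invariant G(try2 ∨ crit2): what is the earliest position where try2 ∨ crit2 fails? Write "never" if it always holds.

2

Check try2 ∨ crit2 at each position in order: 0 ✓, 1 ✓.
At position 2 the labels are {try1, wait1}, so try2 ∨ crit2 is false there. This is the first violation.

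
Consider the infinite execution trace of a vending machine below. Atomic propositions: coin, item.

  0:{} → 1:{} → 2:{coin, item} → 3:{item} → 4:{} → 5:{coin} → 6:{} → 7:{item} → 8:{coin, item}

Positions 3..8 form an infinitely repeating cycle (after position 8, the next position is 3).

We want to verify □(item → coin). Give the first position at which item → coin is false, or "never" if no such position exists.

3

Check item → coin at each position in order: 0 ✓, 1 ✓, 2 ✓.
At position 3 the labels are {item}, so item → coin is false there. This is the first violation.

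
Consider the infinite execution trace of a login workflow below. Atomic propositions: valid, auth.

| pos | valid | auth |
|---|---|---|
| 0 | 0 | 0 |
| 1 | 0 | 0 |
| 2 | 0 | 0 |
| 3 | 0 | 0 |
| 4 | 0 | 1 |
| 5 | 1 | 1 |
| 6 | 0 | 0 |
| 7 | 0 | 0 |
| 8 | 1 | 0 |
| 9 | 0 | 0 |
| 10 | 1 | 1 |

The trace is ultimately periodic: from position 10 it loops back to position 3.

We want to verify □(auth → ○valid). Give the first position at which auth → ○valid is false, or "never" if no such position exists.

5

Check auth → ○valid at each position in order: 0 ✓, 1 ✓, 2 ✓, 3 ✓, 4 ✓.
At position 5 the labels are {auth, valid} and the next position 6 has {}, so auth → ○valid is false there. This is the first violation.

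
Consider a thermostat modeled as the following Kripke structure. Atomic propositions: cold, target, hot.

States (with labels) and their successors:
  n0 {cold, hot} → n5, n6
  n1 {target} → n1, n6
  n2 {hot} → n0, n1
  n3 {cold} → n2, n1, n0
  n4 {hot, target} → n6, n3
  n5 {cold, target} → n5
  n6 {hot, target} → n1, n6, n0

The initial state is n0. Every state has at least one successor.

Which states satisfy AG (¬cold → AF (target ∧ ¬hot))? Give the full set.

States satisfying ¬cold → AF (target ∧ ¬hot): {n0, n1, n3, n5}.
States satisfying AG (¬cold → AF (target ∧ ¬hot)): {n5}.

{n5}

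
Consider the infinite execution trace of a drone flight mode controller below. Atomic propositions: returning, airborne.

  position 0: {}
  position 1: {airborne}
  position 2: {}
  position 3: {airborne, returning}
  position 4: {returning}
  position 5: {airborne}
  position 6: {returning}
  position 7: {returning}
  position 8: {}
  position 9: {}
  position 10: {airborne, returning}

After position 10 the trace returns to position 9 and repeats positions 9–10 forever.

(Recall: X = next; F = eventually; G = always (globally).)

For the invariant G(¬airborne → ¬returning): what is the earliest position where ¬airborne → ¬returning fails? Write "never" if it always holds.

Check ¬airborne → ¬returning at each position in order: 0 ✓, 1 ✓, 2 ✓, 3 ✓.
At position 4 the labels are {returning}, so ¬airborne → ¬returning is false there. This is the first violation.

4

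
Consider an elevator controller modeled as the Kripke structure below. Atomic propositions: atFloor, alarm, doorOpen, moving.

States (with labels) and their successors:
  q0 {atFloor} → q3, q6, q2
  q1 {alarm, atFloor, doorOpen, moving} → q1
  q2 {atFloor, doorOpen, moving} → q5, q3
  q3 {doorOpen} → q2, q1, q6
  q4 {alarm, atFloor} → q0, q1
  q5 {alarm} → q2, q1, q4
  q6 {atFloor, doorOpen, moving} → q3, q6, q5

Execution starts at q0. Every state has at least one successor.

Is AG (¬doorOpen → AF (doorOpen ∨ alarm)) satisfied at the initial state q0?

Yes

States satisfying ¬doorOpen → AF (doorOpen ∨ alarm): {q0, q1, q2, q3, q4, q5, q6}.
States satisfying AG (¬doorOpen → AF (doorOpen ∨ alarm)): {q0, q1, q2, q3, q4, q5, q6}.
Every state reachable from q0 satisfies ¬doorOpen → AF (doorOpen ∨ alarm).
q0 ∈ Sat(AG (¬doorOpen → AF (doorOpen ∨ alarm))).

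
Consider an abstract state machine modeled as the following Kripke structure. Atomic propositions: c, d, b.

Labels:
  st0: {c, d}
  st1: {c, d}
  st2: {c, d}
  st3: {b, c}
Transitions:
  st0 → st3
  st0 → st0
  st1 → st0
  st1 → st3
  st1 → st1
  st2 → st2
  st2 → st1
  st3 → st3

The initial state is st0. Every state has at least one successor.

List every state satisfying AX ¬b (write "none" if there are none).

{st2}

States satisfying ¬b: {st0, st1, st2}.
States satisfying AX ¬b: {st2}.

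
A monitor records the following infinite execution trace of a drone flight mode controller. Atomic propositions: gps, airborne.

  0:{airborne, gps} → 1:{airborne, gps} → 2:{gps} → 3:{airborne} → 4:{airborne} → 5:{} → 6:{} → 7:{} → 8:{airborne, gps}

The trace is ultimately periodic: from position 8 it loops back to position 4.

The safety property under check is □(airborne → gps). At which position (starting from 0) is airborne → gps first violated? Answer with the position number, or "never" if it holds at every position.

3

Check airborne → gps at each position in order: 0 ✓, 1 ✓, 2 ✓.
At position 3 the labels are {airborne}, so airborne → gps is false there. This is the first violation.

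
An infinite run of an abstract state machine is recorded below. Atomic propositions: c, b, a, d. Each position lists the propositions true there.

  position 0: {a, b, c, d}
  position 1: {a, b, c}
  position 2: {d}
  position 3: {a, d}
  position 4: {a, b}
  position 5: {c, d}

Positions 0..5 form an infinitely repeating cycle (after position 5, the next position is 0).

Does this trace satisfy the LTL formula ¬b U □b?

No

Walking from position 0: at position 0, □b has not yet held and ¬b fails, so ¬b U □b is false.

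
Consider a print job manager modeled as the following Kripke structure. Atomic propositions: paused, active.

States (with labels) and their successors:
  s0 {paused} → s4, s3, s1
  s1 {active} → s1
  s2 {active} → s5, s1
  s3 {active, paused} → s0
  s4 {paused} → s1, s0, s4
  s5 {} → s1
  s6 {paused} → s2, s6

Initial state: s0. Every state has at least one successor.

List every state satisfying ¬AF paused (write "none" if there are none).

{s1, s2, s5}

States satisfying paused: {s0, s3, s4, s6}.
States satisfying AF paused: {s0, s3, s4, s6}.
States satisfying ¬AF paused: {s1, s2, s5}.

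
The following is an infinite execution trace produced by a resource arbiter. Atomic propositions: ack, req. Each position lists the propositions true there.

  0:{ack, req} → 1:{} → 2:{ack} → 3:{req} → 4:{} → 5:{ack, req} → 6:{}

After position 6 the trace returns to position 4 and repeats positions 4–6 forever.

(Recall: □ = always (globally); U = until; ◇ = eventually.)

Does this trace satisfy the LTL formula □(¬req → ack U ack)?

¬req → ack U ack must hold at every position from 0 onward. It fails at position 1, so □(¬req → ack U ack) is false.
Positions where ¬req holds: 1, 2, 4, 6.
Check ack U ack at each: 1→fails, 2→ok, 4→fails, 6→fails.

No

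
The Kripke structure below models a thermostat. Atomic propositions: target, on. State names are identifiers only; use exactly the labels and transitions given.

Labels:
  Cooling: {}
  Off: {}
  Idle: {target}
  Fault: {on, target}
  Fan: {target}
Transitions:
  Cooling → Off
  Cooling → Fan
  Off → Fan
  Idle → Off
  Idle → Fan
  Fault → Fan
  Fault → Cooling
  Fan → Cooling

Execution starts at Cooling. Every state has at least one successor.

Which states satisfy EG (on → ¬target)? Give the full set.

States satisfying on → ¬target: {Cooling, Off, Idle, Fan}.
States satisfying EG (on → ¬target): {Cooling, Off, Idle, Fan}.

{Cooling, Off, Idle, Fan}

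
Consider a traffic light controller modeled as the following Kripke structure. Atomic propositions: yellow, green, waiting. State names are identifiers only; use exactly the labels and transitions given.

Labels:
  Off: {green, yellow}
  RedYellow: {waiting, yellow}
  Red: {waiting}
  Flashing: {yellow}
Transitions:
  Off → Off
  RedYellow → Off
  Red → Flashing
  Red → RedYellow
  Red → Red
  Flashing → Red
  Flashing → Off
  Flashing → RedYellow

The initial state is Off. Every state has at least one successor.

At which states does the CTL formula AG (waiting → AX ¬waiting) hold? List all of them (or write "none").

{Off, RedYellow}

States satisfying waiting → AX ¬waiting: {Off, RedYellow, Flashing}.
States satisfying AG (waiting → AX ¬waiting): {Off, RedYellow}.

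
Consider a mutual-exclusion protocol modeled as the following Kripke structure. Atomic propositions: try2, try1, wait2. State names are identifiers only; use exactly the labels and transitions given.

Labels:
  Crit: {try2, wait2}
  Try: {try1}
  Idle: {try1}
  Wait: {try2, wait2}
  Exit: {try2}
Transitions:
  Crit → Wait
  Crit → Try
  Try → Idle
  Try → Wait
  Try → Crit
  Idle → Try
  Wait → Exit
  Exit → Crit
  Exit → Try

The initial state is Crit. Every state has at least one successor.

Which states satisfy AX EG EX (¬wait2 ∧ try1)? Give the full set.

States satisfying EG EX (¬wait2 ∧ try1): {Crit, Try, Idle, Exit}.
States satisfying AX EG EX (¬wait2 ∧ try1): {Idle, Wait, Exit}.

{Idle, Wait, Exit}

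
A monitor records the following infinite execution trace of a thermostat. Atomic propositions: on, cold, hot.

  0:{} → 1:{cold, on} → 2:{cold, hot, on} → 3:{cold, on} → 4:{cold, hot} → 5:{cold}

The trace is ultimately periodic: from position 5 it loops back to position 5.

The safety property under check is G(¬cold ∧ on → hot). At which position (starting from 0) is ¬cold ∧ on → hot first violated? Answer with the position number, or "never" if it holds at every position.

never

¬cold ∧ on → hot holds at every position 0..5, and those are all the positions the trace ever visits, so the invariant G(¬cold ∧ on → hot) is never violated.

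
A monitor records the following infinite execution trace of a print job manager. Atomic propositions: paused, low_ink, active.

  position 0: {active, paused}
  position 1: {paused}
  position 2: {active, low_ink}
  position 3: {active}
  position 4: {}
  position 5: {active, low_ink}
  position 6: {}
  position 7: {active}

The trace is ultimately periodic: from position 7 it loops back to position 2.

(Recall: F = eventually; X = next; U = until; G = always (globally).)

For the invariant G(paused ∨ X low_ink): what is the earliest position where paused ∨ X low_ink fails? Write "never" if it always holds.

Check paused ∨ X low_ink at each position in order: 0 ✓, 1 ✓.
At position 2 the labels are {active, low_ink} and the next position 3 has {active}, so paused ∨ X low_ink is false there. This is the first violation.

2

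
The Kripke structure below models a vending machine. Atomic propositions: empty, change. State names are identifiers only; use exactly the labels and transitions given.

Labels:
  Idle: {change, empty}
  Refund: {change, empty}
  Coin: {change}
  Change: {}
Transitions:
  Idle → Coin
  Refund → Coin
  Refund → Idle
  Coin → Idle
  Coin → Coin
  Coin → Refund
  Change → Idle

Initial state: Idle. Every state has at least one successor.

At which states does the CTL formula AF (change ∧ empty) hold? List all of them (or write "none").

States satisfying change ∧ empty: {Idle, Refund}.
States satisfying AF (change ∧ empty): {Idle, Refund, Change}.

{Idle, Refund, Change}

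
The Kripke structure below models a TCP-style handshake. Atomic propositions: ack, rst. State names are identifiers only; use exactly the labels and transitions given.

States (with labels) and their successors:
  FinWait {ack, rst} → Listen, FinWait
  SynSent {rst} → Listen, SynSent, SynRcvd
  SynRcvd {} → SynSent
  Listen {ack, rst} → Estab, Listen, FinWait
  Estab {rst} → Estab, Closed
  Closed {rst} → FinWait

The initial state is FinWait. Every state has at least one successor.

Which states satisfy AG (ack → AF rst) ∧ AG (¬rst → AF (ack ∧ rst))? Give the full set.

States satisfying ack → AF rst: {FinWait, SynSent, SynRcvd, Listen, Estab, Closed}.
States satisfying AG (ack → AF rst): {FinWait, SynSent, SynRcvd, Listen, Estab, Closed}.
States satisfying ¬rst → AF (ack ∧ rst): {FinWait, SynSent, Listen, Estab, Closed}.
States satisfying AG (¬rst → AF (ack ∧ rst)): {FinWait, Listen, Estab, Closed}.
States satisfying AG (ack → AF rst) ∧ AG (¬rst → AF (ack ∧ rst)): {FinWait, Listen, Estab, Closed}.

{FinWait, Listen, Estab, Closed}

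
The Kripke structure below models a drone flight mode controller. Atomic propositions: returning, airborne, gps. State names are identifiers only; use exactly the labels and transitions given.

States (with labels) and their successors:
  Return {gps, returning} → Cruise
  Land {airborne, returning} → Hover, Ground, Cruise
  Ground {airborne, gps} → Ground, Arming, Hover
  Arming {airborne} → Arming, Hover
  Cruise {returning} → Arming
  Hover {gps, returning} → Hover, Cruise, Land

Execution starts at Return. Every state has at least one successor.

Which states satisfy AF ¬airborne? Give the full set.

{Return, Cruise, Hover}

States satisfying ¬airborne: {Return, Cruise, Hover}.
States satisfying AF ¬airborne: {Return, Cruise, Hover}.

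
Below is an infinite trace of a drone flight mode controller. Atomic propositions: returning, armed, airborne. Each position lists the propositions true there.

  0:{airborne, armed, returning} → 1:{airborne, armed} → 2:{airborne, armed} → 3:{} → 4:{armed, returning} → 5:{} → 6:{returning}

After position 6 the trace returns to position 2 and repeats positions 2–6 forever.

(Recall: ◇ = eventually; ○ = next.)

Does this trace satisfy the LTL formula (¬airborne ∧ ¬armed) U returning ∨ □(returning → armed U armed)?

Holds

Walking from position 0: returning first holds at position 0, and ¬airborne ∧ ¬armed holds at every earlier position along the way, so (¬airborne ∧ ¬armed) U returning holds.
returning → armed U armed must hold at every position from 0 onward. It fails at position 6, so □(returning → armed U armed) is false.
Positions where returning holds: 0, 4, 6.
Check armed U armed at each: 0→ok, 4→ok, 6→fails.
At position 0: (¬airborne ∧ ¬armed) U returning is true; □(returning → armed U armed) is false; so (¬airborne ∧ ¬armed) U returning ∨ □(returning → armed U armed) is true.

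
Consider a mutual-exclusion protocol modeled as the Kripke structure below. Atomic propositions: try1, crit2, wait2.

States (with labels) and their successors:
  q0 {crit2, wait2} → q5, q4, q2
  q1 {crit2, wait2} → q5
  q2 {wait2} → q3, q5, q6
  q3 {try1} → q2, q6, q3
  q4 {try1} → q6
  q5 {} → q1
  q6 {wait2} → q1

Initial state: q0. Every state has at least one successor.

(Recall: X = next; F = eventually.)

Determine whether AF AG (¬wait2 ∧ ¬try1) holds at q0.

States satisfying AG (¬wait2 ∧ ¬try1): ∅.
States satisfying AF AG (¬wait2 ∧ ¬try1): ∅.
There is a path from q0 along which AG (¬wait2 ∧ ¬try1) never holds.
q0 ∉ Sat(AF AG (¬wait2 ∧ ¬try1)).

No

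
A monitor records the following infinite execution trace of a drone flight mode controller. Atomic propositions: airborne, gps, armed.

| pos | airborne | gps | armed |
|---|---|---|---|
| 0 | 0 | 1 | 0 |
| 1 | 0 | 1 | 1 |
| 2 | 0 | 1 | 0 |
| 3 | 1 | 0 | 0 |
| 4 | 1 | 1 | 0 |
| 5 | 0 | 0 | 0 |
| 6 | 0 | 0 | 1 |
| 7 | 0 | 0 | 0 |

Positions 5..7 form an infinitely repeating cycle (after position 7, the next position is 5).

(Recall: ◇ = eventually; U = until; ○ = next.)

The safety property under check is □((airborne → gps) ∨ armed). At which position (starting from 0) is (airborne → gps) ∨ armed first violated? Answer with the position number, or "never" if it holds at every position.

Check (airborne → gps) ∨ armed at each position in order: 0 ✓, 1 ✓, 2 ✓.
At position 3 the labels are {airborne}, so (airborne → gps) ∨ armed is false there. This is the first violation.

3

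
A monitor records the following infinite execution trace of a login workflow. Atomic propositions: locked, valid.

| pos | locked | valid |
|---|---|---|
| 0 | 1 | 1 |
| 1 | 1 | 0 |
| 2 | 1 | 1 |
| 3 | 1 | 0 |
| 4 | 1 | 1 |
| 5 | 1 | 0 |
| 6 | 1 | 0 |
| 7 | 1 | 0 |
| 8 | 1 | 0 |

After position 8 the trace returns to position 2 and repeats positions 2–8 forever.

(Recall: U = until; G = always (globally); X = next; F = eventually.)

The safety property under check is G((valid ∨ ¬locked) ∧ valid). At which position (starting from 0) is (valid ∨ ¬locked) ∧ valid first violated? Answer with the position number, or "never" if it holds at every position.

Check (valid ∨ ¬locked) ∧ valid at each position in order: 0 ✓.
At position 1 the labels are {locked}, so (valid ∨ ¬locked) ∧ valid is false there. This is the first violation.

1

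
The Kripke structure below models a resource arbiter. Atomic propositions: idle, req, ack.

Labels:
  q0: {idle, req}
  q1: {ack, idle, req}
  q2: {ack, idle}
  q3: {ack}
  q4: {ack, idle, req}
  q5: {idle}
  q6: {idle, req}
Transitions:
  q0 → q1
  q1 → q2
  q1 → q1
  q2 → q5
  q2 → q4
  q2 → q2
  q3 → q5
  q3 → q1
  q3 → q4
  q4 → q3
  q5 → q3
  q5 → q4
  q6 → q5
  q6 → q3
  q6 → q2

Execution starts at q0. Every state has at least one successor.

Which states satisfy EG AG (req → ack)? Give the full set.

States satisfying AG (req → ack): {q1, q2, q3, q4, q5}.
States satisfying EG AG (req → ack): {q1, q2, q3, q4, q5}.

{q1, q2, q3, q4, q5}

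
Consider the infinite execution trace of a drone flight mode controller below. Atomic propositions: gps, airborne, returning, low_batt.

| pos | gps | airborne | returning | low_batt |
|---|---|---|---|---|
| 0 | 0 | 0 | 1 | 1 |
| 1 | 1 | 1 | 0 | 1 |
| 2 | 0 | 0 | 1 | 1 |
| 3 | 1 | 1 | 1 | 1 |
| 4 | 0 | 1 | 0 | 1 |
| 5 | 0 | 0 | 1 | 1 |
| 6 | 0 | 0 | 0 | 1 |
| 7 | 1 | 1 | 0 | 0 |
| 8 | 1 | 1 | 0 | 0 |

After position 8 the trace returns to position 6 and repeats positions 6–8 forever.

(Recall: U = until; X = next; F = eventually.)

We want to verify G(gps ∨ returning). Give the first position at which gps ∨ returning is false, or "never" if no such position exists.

Check gps ∨ returning at each position in order: 0 ✓, 1 ✓, 2 ✓, 3 ✓.
At position 4 the labels are {airborne, low_batt}, so gps ∨ returning is false there. This is the first violation.

4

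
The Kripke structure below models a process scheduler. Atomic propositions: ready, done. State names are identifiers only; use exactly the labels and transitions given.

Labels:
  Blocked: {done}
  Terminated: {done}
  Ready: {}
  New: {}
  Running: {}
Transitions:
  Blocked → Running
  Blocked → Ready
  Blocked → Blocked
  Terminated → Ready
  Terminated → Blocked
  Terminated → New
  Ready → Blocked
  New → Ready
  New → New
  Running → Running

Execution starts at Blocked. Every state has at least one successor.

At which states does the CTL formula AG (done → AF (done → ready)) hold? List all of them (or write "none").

States satisfying done → AF (done → ready): {Ready, New, Running}.
States satisfying AG (done → AF (done → ready)): {Running}.

{Running}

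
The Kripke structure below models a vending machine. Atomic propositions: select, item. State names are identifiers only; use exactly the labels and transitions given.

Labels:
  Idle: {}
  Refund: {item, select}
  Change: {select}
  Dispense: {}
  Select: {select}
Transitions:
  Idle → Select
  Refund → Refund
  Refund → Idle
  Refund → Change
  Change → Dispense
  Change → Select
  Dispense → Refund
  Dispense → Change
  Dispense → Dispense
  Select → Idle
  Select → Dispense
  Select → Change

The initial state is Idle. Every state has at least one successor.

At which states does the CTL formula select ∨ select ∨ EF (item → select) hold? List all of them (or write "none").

{Idle, Refund, Change, Dispense, Select}

States satisfying select ∨ select: {Refund, Change, Select}.
States satisfying item → select: {Idle, Refund, Change, Dispense, Select}.
States satisfying EF (item → select): {Idle, Refund, Change, Dispense, Select}.
States satisfying select ∨ select ∨ EF (item → select): {Idle, Refund, Change, Dispense, Select}.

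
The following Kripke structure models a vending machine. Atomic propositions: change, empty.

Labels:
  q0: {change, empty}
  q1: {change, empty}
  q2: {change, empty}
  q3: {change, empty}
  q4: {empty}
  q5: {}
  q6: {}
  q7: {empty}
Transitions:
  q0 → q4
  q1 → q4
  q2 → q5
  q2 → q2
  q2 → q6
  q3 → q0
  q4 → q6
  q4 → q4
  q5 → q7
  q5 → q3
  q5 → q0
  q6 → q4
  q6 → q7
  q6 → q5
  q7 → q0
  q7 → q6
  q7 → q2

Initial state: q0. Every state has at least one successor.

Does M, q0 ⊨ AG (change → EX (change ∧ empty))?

No

States satisfying change → EX (change ∧ empty): {q2, q3, q4, q5, q6, q7}.
States satisfying AG (change → EX (change ∧ empty)): ∅.
q0 is reachable from q0 and violates change → EX (change ∧ empty), so AG fails at q0.
q0 ∉ Sat(AG (change → EX (change ∧ empty))).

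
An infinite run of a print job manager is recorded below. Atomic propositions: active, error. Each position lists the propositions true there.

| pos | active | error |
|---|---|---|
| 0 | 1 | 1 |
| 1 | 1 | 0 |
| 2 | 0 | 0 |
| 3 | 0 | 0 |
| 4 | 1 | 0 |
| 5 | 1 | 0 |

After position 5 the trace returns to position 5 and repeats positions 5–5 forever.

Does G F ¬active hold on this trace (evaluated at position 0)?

F ¬active must hold at every position from 0 onward. It fails at position 4, so G F ¬active is false.

No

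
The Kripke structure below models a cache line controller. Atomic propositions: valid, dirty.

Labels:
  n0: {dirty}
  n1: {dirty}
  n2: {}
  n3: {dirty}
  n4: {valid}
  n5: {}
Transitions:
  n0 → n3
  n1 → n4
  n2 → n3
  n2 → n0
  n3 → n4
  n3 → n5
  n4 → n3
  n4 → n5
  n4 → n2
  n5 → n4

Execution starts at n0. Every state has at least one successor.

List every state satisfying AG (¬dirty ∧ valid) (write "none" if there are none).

none

States satisfying ¬dirty ∧ valid: {n4}.
States satisfying AG (¬dirty ∧ valid): ∅.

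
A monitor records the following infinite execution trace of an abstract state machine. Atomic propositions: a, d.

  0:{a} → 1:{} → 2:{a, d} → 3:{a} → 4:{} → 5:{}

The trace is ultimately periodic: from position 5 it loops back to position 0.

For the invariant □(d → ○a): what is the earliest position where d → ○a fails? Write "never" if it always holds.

d → ○a holds at every position 0..5, and those are all the positions the trace ever visits, so the invariant □(d → ○a) is never violated.

never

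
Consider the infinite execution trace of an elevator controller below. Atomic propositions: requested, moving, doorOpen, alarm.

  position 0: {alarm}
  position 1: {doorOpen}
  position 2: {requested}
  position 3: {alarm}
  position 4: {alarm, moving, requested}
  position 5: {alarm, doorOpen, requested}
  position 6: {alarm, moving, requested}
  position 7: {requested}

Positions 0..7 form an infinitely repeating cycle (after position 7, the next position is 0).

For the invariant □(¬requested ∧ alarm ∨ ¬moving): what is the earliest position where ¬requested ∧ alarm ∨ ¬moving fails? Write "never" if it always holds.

4

Check ¬requested ∧ alarm ∨ ¬moving at each position in order: 0 ✓, 1 ✓, 2 ✓, 3 ✓.
At position 4 the labels are {alarm, moving, requested}, so ¬requested ∧ alarm ∨ ¬moving is false there. This is the first violation.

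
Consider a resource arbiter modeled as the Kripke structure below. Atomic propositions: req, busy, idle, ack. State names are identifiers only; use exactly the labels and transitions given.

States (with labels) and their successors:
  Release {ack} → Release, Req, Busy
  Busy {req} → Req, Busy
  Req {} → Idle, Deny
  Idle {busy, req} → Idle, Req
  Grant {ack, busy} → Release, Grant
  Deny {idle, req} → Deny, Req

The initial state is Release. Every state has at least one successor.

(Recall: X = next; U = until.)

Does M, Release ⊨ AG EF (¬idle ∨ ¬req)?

States satisfying EF (¬idle ∨ ¬req): {Release, Busy, Req, Idle, Grant, Deny}.
States satisfying AG EF (¬idle ∨ ¬req): {Release, Busy, Req, Idle, Grant, Deny}.
Every state reachable from Release satisfies EF (¬idle ∨ ¬req).
Release ∈ Sat(AG EF (¬idle ∨ ¬req)).

Holds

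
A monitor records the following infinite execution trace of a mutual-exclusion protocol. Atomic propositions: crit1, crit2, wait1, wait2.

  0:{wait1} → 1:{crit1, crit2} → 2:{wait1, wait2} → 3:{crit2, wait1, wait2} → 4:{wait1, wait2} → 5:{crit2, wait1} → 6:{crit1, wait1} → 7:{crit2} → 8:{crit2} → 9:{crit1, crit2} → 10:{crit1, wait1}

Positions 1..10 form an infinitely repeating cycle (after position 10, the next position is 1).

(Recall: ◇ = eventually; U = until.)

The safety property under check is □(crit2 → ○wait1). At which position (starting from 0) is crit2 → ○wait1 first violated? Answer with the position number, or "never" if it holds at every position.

7

Check crit2 → ○wait1 at each position in order: 0 ✓, 1 ✓, 2 ✓, 3 ✓, 4 ✓, 5 ✓, 6 ✓.
At position 7 the labels are {crit2} and the next position 8 has {crit2}, so crit2 → ○wait1 is false there. This is the first violation.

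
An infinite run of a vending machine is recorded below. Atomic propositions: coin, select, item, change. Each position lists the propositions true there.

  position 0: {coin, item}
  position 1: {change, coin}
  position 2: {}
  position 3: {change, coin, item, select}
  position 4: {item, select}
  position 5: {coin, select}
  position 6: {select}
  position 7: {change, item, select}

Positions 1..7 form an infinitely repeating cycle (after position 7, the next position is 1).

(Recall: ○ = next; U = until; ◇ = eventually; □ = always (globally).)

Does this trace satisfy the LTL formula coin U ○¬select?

Walking from position 0: ○¬select first holds at position 0, and coin holds at every earlier position along the way, so coin U ○¬select holds.

Holds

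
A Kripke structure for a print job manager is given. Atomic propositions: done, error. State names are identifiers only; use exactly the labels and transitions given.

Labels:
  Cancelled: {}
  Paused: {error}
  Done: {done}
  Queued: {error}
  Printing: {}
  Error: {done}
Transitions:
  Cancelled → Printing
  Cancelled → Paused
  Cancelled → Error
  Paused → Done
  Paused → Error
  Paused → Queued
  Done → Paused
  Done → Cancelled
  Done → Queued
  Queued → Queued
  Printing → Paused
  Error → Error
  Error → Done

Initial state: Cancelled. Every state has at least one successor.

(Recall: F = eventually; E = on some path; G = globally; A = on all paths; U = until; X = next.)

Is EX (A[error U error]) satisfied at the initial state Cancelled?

States satisfying A[error U error]: {Paused, Queued}.
States satisfying EX (A[error U error]): {Cancelled, Paused, Done, Queued, Printing}.
Cancelled ∈ Sat(EX (A[error U error])).

Satisfied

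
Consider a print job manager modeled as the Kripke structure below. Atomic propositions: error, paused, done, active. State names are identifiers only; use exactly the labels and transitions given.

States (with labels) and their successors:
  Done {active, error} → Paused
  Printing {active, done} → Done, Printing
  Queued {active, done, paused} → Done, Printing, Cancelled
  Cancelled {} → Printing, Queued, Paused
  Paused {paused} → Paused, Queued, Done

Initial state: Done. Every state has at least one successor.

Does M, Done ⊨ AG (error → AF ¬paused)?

States satisfying error → AF ¬paused: {Done, Printing, Queued, Cancelled, Paused}.
States satisfying AG (error → AF ¬paused): {Done, Printing, Queued, Cancelled, Paused}.
Every state reachable from Done satisfies error → AF ¬paused.
Done ∈ Sat(AG (error → AF ¬paused)).

Holds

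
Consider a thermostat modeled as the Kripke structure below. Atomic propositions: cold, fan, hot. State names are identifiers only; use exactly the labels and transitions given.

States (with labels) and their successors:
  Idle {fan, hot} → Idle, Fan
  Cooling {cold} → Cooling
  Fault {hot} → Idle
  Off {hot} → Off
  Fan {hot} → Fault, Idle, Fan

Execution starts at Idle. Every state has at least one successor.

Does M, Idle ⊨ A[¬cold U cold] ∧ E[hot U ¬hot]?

States satisfying ¬cold: {Idle, Fault, Off, Fan}.
States satisfying cold: {Cooling}.
States satisfying A[¬cold U cold]: {Cooling}.
States satisfying hot: {Idle, Fault, Off, Fan}.
States satisfying ¬hot: {Cooling}.
States satisfying E[hot U ¬hot]: {Cooling}.
States satisfying A[¬cold U cold] ∧ E[hot U ¬hot]: {Cooling}.
Idle ∉ Sat(A[¬cold U cold] ∧ E[hot U ¬hot]).

Violated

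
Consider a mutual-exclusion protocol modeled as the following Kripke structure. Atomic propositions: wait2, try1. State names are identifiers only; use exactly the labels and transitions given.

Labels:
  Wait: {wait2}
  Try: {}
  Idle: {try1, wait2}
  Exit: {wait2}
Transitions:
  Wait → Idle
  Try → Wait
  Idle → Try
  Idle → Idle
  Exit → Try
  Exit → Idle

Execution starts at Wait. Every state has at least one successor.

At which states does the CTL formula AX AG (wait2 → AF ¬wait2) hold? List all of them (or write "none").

States satisfying AG (wait2 → AF ¬wait2): ∅.
States satisfying AX AG (wait2 → AF ¬wait2): ∅.

none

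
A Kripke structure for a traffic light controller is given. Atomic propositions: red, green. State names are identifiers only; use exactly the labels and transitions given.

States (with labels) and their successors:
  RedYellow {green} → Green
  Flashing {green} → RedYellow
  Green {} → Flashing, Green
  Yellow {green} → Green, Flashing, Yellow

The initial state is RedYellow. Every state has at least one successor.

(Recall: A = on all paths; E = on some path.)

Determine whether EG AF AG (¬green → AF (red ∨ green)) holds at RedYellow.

No

States satisfying AF AG (¬green → AF (red ∨ green)): ∅.
States satisfying EG AF AG (¬green → AF (red ∨ green)): ∅.
No suitable path/successor from RedYellow witnesses the formula.
RedYellow ∉ Sat(EG AF AG (¬green → AF (red ∨ green))).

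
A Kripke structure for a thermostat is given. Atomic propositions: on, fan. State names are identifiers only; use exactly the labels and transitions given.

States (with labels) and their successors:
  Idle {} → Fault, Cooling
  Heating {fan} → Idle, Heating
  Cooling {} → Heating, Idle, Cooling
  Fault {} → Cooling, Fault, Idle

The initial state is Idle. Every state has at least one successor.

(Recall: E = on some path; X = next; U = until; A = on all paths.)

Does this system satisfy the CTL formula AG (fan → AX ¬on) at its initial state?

States satisfying fan → AX ¬on: {Idle, Heating, Cooling, Fault}.
States satisfying AG (fan → AX ¬on): {Idle, Heating, Cooling, Fault}.
Every state reachable from Idle satisfies fan → AX ¬on.
Idle ∈ Sat(AG (fan → AX ¬on)).

Holds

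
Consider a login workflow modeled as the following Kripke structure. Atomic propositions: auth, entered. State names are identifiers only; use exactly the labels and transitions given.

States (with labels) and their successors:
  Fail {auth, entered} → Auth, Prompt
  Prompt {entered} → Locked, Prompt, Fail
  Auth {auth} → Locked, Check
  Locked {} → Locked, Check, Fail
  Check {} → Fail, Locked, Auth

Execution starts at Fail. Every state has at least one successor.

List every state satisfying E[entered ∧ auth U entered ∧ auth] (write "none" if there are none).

{Fail}

States satisfying entered ∧ auth: {Fail}.
States satisfying E[entered ∧ auth U entered ∧ auth]: {Fail}.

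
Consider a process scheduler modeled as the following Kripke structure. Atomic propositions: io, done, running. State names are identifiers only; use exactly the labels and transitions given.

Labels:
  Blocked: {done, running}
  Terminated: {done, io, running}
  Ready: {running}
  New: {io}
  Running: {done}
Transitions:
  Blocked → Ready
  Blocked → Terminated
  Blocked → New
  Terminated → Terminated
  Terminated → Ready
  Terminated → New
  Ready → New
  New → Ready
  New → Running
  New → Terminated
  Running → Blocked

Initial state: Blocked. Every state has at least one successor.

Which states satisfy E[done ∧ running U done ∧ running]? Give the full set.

{Blocked, Terminated}

States satisfying done ∧ running: {Blocked, Terminated}.
States satisfying E[done ∧ running U done ∧ running]: {Blocked, Terminated}.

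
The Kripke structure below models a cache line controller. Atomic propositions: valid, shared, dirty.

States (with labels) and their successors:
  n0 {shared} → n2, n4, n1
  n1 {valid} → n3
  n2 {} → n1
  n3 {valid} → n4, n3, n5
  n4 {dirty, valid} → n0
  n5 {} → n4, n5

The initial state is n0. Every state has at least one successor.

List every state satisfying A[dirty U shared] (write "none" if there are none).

{n0, n4}

States satisfying dirty: {n4}.
States satisfying shared: {n0}.
States satisfying A[dirty U shared]: {n0, n4}.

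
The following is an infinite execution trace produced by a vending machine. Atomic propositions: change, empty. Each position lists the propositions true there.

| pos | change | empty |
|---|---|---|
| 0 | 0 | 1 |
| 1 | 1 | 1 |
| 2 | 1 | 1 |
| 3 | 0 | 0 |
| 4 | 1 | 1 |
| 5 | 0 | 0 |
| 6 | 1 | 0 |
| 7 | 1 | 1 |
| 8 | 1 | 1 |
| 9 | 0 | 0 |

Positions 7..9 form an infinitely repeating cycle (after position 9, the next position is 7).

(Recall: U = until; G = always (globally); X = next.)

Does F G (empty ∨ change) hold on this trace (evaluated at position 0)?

Does not hold

G (empty ∨ change) is false at every position 0..9, so it never becomes true and F G (empty ∨ change) fails.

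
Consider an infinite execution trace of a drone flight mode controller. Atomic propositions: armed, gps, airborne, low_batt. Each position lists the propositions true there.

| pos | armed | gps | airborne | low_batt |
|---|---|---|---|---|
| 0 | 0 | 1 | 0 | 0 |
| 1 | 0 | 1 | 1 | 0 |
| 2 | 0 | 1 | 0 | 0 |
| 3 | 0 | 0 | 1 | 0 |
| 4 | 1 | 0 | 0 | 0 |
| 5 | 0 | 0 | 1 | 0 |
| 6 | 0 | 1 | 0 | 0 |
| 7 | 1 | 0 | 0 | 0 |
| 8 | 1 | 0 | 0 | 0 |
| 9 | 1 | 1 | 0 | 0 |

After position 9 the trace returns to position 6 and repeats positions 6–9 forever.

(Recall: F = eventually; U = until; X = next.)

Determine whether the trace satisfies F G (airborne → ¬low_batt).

G (airborne → ¬low_batt) holds at position 0, which is reachable from 0, so F G (airborne → ¬low_batt) holds.

Yes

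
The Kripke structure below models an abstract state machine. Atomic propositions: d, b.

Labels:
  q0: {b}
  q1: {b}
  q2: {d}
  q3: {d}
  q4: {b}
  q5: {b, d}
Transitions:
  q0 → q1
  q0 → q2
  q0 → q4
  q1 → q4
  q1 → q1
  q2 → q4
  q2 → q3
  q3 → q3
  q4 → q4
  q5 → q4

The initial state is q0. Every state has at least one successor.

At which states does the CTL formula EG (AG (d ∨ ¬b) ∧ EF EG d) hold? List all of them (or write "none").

{q3}

States satisfying AG (d ∨ ¬b) ∧ EF EG d: {q3}.
States satisfying EG (AG (d ∨ ¬b) ∧ EF EG d): {q3}.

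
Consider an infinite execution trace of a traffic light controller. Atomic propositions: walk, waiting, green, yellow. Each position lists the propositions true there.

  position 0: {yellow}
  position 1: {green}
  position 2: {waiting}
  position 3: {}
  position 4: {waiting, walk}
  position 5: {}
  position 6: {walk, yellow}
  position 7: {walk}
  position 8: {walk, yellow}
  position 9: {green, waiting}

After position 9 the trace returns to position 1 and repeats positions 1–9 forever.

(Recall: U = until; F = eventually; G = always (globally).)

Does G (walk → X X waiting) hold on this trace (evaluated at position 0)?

No

walk → X X waiting must hold at every position from 0 onward. It fails at position 4, so G (walk → X X waiting) is false.
Positions where walk holds: 4, 6, 7, 8.
Check X X waiting at each: 4→fails, 6→fails, 7→ok, 8→fails.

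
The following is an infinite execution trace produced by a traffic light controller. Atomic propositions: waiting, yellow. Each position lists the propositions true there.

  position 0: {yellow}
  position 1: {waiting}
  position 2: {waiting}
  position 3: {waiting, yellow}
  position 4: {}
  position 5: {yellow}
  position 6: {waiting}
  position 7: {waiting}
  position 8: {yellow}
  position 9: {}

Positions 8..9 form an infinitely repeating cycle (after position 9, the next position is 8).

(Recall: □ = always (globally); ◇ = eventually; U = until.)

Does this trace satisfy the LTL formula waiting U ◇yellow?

Walking from position 0: ◇yellow first holds at position 0, and waiting holds at every earlier position along the way, so waiting U ◇yellow holds.

Satisfied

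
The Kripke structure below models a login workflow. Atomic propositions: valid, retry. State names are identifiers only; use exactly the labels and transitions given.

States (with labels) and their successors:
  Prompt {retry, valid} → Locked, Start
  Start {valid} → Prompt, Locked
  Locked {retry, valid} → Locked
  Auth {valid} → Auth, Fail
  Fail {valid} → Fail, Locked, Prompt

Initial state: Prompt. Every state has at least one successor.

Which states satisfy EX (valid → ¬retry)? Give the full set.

{Prompt, Auth, Fail}

States satisfying valid → ¬retry: {Start, Auth, Fail}.
States satisfying EX (valid → ¬retry): {Prompt, Auth, Fail}.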